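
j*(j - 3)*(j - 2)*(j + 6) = j^4 + j^3 - 24*j^2 + 36*j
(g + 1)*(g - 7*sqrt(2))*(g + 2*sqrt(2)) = g^3 - 5*sqrt(2)*g^2 + g^2 - 28*g - 5*sqrt(2)*g - 28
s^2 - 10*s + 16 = (s - 8)*(s - 2)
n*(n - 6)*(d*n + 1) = d*n^3 - 6*d*n^2 + n^2 - 6*n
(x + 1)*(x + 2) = x^2 + 3*x + 2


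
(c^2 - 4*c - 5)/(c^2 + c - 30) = (c + 1)/(c + 6)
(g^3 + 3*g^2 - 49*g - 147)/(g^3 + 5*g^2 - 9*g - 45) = (g^2 - 49)/(g^2 + 2*g - 15)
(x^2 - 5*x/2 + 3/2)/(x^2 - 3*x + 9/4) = 2*(x - 1)/(2*x - 3)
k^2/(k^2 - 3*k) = k/(k - 3)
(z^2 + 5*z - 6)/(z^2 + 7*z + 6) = (z - 1)/(z + 1)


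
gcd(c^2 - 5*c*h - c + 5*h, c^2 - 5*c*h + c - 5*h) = c - 5*h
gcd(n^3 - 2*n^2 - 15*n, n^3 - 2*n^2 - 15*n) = n^3 - 2*n^2 - 15*n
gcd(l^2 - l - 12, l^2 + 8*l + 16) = 1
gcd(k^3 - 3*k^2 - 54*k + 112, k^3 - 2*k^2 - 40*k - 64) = k - 8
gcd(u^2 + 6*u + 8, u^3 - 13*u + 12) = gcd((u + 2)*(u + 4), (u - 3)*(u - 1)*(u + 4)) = u + 4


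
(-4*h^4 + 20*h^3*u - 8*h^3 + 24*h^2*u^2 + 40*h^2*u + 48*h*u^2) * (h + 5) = -4*h^5 + 20*h^4*u - 28*h^4 + 24*h^3*u^2 + 140*h^3*u - 40*h^3 + 168*h^2*u^2 + 200*h^2*u + 240*h*u^2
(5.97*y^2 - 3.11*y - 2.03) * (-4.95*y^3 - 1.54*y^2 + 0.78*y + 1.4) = -29.5515*y^5 + 6.2007*y^4 + 19.4945*y^3 + 9.0584*y^2 - 5.9374*y - 2.842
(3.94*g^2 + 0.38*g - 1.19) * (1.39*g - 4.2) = 5.4766*g^3 - 16.0198*g^2 - 3.2501*g + 4.998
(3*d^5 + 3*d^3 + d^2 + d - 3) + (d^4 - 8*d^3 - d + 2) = 3*d^5 + d^4 - 5*d^3 + d^2 - 1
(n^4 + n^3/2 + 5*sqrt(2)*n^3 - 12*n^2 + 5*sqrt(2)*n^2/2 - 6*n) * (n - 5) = n^5 - 9*n^4/2 + 5*sqrt(2)*n^4 - 45*sqrt(2)*n^3/2 - 29*n^3/2 - 25*sqrt(2)*n^2/2 + 54*n^2 + 30*n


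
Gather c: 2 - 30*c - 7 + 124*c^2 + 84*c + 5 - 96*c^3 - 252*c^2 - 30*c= -96*c^3 - 128*c^2 + 24*c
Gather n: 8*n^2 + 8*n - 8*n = 8*n^2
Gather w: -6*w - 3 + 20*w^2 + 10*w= 20*w^2 + 4*w - 3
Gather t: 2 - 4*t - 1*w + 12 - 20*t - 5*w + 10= -24*t - 6*w + 24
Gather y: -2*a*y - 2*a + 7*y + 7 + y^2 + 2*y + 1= -2*a + y^2 + y*(9 - 2*a) + 8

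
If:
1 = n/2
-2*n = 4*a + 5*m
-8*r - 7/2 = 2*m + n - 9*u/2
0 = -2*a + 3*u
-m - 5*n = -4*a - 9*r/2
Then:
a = 1823/1182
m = -1202/591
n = 2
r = 236/591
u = 1823/1773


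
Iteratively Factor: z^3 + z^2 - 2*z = (z - 1)*(z^2 + 2*z) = (z - 1)*(z + 2)*(z)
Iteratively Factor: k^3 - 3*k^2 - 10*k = (k + 2)*(k^2 - 5*k) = (k - 5)*(k + 2)*(k)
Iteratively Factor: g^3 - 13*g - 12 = (g - 4)*(g^2 + 4*g + 3) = (g - 4)*(g + 3)*(g + 1)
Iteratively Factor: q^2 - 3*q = (q)*(q - 3)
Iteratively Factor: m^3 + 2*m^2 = (m)*(m^2 + 2*m) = m^2*(m + 2)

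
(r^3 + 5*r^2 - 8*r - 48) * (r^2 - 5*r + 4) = r^5 - 29*r^3 + 12*r^2 + 208*r - 192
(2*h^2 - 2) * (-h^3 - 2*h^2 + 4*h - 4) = -2*h^5 - 4*h^4 + 10*h^3 - 4*h^2 - 8*h + 8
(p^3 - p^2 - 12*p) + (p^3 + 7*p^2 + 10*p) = 2*p^3 + 6*p^2 - 2*p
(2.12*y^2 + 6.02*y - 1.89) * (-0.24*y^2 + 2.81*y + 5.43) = -0.5088*y^4 + 4.5124*y^3 + 28.8814*y^2 + 27.3777*y - 10.2627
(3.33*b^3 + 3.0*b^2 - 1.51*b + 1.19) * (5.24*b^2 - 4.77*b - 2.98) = 17.4492*b^5 - 0.164099999999998*b^4 - 32.1458*b^3 + 4.4983*b^2 - 1.1765*b - 3.5462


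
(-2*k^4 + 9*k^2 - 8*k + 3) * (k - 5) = -2*k^5 + 10*k^4 + 9*k^3 - 53*k^2 + 43*k - 15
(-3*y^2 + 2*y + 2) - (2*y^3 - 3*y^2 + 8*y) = -2*y^3 - 6*y + 2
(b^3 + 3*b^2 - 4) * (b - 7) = b^4 - 4*b^3 - 21*b^2 - 4*b + 28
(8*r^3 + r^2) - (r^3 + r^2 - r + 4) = 7*r^3 + r - 4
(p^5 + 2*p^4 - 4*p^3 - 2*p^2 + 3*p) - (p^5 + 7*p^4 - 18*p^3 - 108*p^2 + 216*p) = -5*p^4 + 14*p^3 + 106*p^2 - 213*p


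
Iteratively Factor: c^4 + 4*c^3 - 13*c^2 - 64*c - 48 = (c + 4)*(c^3 - 13*c - 12) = (c + 1)*(c + 4)*(c^2 - c - 12) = (c - 4)*(c + 1)*(c + 4)*(c + 3)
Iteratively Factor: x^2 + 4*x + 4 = (x + 2)*(x + 2)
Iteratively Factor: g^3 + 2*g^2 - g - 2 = (g - 1)*(g^2 + 3*g + 2) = (g - 1)*(g + 1)*(g + 2)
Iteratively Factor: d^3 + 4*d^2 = (d)*(d^2 + 4*d) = d*(d + 4)*(d)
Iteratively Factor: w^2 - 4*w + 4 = (w - 2)*(w - 2)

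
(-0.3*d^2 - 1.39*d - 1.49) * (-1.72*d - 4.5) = 0.516*d^3 + 3.7408*d^2 + 8.8178*d + 6.705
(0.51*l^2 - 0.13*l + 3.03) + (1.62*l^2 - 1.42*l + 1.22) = 2.13*l^2 - 1.55*l + 4.25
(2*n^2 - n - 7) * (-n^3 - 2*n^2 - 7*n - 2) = -2*n^5 - 3*n^4 - 5*n^3 + 17*n^2 + 51*n + 14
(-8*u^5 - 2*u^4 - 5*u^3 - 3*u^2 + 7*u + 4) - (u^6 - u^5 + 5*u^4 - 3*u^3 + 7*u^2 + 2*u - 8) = -u^6 - 7*u^5 - 7*u^4 - 2*u^3 - 10*u^2 + 5*u + 12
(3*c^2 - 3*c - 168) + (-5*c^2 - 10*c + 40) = -2*c^2 - 13*c - 128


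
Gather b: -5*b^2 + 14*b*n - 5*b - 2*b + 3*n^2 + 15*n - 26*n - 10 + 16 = -5*b^2 + b*(14*n - 7) + 3*n^2 - 11*n + 6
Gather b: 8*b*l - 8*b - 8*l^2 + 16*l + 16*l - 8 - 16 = b*(8*l - 8) - 8*l^2 + 32*l - 24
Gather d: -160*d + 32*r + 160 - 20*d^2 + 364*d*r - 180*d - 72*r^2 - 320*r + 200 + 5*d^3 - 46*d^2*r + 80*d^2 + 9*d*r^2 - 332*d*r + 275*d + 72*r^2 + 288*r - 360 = 5*d^3 + d^2*(60 - 46*r) + d*(9*r^2 + 32*r - 65)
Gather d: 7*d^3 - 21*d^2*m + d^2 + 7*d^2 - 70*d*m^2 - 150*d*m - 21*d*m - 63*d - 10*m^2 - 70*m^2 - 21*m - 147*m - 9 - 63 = 7*d^3 + d^2*(8 - 21*m) + d*(-70*m^2 - 171*m - 63) - 80*m^2 - 168*m - 72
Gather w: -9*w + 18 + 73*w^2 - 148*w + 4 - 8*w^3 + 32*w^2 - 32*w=-8*w^3 + 105*w^2 - 189*w + 22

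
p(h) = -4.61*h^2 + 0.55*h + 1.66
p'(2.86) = -25.82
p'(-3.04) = 28.58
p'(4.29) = -39.00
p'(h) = 0.55 - 9.22*h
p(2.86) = -34.47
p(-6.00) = -167.60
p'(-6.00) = 55.87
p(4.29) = -80.82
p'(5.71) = -52.10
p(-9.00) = -376.70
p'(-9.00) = 83.53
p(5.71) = -145.50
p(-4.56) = -96.71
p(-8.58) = -342.43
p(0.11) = 1.66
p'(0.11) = -0.46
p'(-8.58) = 79.66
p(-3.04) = -42.62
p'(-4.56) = 42.59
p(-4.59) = -97.99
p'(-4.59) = 42.87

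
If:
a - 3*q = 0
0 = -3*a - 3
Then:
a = -1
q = -1/3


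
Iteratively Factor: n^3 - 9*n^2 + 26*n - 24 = (n - 3)*(n^2 - 6*n + 8) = (n - 4)*(n - 3)*(n - 2)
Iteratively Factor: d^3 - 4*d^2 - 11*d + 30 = (d - 5)*(d^2 + d - 6) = (d - 5)*(d - 2)*(d + 3)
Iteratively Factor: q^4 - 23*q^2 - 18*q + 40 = (q - 5)*(q^3 + 5*q^2 + 2*q - 8) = (q - 5)*(q + 4)*(q^2 + q - 2) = (q - 5)*(q + 2)*(q + 4)*(q - 1)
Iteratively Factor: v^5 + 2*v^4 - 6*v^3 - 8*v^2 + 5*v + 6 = (v + 1)*(v^4 + v^3 - 7*v^2 - v + 6) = (v - 2)*(v + 1)*(v^3 + 3*v^2 - v - 3) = (v - 2)*(v + 1)*(v + 3)*(v^2 - 1) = (v - 2)*(v + 1)^2*(v + 3)*(v - 1)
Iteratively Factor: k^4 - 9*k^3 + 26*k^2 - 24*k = (k - 2)*(k^3 - 7*k^2 + 12*k) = (k - 3)*(k - 2)*(k^2 - 4*k) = (k - 4)*(k - 3)*(k - 2)*(k)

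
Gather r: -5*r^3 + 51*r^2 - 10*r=-5*r^3 + 51*r^2 - 10*r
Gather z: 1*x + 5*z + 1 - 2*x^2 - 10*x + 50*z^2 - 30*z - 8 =-2*x^2 - 9*x + 50*z^2 - 25*z - 7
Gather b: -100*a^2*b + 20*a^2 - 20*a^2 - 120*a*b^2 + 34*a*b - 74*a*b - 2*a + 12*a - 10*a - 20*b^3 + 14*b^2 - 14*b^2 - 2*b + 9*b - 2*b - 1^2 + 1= -120*a*b^2 - 20*b^3 + b*(-100*a^2 - 40*a + 5)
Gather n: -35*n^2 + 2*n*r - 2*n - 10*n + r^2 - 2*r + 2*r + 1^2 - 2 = -35*n^2 + n*(2*r - 12) + r^2 - 1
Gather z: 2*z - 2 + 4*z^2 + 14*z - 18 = 4*z^2 + 16*z - 20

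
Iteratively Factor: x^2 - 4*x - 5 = (x + 1)*(x - 5)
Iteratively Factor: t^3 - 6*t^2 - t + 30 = (t + 2)*(t^2 - 8*t + 15) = (t - 3)*(t + 2)*(t - 5)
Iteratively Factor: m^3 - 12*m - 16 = (m - 4)*(m^2 + 4*m + 4) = (m - 4)*(m + 2)*(m + 2)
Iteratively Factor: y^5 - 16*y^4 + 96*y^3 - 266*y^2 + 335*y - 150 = (y - 3)*(y^4 - 13*y^3 + 57*y^2 - 95*y + 50) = (y - 5)*(y - 3)*(y^3 - 8*y^2 + 17*y - 10) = (y - 5)*(y - 3)*(y - 2)*(y^2 - 6*y + 5) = (y - 5)*(y - 3)*(y - 2)*(y - 1)*(y - 5)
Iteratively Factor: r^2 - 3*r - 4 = (r - 4)*(r + 1)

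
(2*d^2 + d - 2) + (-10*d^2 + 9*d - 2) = -8*d^2 + 10*d - 4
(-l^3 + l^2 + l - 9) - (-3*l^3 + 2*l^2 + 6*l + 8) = 2*l^3 - l^2 - 5*l - 17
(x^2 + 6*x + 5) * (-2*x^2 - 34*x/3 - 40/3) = -2*x^4 - 70*x^3/3 - 274*x^2/3 - 410*x/3 - 200/3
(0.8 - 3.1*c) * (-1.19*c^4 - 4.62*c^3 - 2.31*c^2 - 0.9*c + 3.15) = 3.689*c^5 + 13.37*c^4 + 3.465*c^3 + 0.942*c^2 - 10.485*c + 2.52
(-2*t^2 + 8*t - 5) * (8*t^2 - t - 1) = -16*t^4 + 66*t^3 - 46*t^2 - 3*t + 5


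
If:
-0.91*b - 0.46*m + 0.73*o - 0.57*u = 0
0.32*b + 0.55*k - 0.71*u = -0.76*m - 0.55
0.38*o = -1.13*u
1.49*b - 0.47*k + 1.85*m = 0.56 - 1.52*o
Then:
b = -6.29309213264741*u - 0.0282919349968875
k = -4.01723066013142*u - 1.06087798186682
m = 6.49113992831507*u + 0.0559688279286253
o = -2.97368421052632*u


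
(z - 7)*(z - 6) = z^2 - 13*z + 42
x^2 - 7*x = x*(x - 7)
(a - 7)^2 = a^2 - 14*a + 49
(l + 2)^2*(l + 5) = l^3 + 9*l^2 + 24*l + 20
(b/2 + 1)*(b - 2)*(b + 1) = b^3/2 + b^2/2 - 2*b - 2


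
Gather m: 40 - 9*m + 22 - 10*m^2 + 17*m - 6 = -10*m^2 + 8*m + 56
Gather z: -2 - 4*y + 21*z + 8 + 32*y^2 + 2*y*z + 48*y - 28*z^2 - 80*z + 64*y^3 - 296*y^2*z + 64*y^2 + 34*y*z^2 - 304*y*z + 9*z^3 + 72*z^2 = 64*y^3 + 96*y^2 + 44*y + 9*z^3 + z^2*(34*y + 44) + z*(-296*y^2 - 302*y - 59) + 6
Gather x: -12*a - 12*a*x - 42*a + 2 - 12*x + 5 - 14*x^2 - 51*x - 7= -54*a - 14*x^2 + x*(-12*a - 63)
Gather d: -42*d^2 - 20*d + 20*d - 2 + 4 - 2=-42*d^2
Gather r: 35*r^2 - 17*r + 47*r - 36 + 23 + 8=35*r^2 + 30*r - 5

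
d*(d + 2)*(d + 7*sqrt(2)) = d^3 + 2*d^2 + 7*sqrt(2)*d^2 + 14*sqrt(2)*d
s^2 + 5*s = s*(s + 5)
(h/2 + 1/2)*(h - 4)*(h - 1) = h^3/2 - 2*h^2 - h/2 + 2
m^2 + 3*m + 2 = (m + 1)*(m + 2)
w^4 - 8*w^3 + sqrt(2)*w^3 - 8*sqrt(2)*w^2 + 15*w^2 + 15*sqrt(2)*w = w*(w - 5)*(w - 3)*(w + sqrt(2))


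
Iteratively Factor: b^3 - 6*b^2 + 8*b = (b - 2)*(b^2 - 4*b) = b*(b - 2)*(b - 4)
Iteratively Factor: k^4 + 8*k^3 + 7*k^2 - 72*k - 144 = (k + 4)*(k^3 + 4*k^2 - 9*k - 36) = (k + 3)*(k + 4)*(k^2 + k - 12) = (k - 3)*(k + 3)*(k + 4)*(k + 4)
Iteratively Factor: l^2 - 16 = (l - 4)*(l + 4)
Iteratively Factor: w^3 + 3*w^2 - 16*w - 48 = (w + 4)*(w^2 - w - 12) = (w + 3)*(w + 4)*(w - 4)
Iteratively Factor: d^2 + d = (d)*(d + 1)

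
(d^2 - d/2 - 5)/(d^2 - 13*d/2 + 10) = (d + 2)/(d - 4)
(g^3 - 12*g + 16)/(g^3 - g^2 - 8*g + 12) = (g + 4)/(g + 3)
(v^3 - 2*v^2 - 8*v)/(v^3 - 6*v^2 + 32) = v/(v - 4)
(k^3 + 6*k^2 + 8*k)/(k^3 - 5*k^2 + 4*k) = (k^2 + 6*k + 8)/(k^2 - 5*k + 4)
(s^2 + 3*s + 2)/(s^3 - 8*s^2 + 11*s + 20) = (s + 2)/(s^2 - 9*s + 20)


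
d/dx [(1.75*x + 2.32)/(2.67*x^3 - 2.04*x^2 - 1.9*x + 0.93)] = (-9.345*x^3 - 15.0132*x^2 + 9.4656*x + 6.0355)/(7.1289*x^6 - 10.8936*x^5 - 5.9844*x^4 + 12.7182*x^3 - 0.184400000000001*x^2 - 3.534*x + 0.8649)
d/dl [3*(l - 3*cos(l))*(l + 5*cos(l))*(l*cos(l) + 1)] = -3*l^3*sin(l) - 6*l^2*sin(2*l) + 9*l^2*cos(l) + 111*l*sin(l)/4 + 135*l*sin(3*l)/4 + 6*l*cos(2*l) + 12*l + 45*sin(2*l) - 111*cos(l)/4 - 45*cos(3*l)/4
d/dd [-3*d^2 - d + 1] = -6*d - 1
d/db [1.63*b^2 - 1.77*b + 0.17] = 3.26*b - 1.77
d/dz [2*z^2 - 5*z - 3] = 4*z - 5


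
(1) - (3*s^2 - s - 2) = -3*s^2 + s + 3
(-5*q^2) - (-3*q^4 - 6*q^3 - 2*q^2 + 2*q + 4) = 3*q^4 + 6*q^3 - 3*q^2 - 2*q - 4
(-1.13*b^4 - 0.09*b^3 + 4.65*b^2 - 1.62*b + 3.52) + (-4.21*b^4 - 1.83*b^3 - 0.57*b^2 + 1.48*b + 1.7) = -5.34*b^4 - 1.92*b^3 + 4.08*b^2 - 0.14*b + 5.22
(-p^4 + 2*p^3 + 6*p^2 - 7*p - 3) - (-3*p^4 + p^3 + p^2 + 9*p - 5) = 2*p^4 + p^3 + 5*p^2 - 16*p + 2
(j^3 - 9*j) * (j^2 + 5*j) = j^5 + 5*j^4 - 9*j^3 - 45*j^2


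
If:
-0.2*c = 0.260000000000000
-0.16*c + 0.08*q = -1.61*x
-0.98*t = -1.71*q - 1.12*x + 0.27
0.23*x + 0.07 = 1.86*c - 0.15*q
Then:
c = -1.30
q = -17.74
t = -30.37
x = 0.75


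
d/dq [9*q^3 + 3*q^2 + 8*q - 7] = 27*q^2 + 6*q + 8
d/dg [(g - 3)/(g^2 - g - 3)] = (g^2 - g - (g - 3)*(2*g - 1) - 3)/(-g^2 + g + 3)^2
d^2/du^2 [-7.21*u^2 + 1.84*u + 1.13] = -14.4200000000000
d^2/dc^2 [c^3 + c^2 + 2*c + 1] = 6*c + 2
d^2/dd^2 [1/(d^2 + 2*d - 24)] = 2*(-d^2 - 2*d + 4*(d + 1)^2 + 24)/(d^2 + 2*d - 24)^3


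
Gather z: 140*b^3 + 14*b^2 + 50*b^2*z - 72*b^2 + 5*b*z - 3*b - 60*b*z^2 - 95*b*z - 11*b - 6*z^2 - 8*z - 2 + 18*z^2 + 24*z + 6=140*b^3 - 58*b^2 - 14*b + z^2*(12 - 60*b) + z*(50*b^2 - 90*b + 16) + 4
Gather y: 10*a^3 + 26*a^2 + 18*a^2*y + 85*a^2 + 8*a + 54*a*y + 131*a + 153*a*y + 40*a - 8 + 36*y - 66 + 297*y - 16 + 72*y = 10*a^3 + 111*a^2 + 179*a + y*(18*a^2 + 207*a + 405) - 90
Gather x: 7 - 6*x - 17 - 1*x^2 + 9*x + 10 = -x^2 + 3*x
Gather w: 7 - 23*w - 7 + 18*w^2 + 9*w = 18*w^2 - 14*w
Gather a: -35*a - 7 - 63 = -35*a - 70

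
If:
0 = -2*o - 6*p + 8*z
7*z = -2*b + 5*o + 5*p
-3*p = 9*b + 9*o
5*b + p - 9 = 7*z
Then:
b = 48/113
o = 15/113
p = -189/113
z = -138/113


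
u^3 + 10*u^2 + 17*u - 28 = (u - 1)*(u + 4)*(u + 7)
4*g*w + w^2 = w*(4*g + w)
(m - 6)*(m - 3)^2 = m^3 - 12*m^2 + 45*m - 54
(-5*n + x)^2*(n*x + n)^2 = 25*n^4*x^2 + 50*n^4*x + 25*n^4 - 10*n^3*x^3 - 20*n^3*x^2 - 10*n^3*x + n^2*x^4 + 2*n^2*x^3 + n^2*x^2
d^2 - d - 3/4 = (d - 3/2)*(d + 1/2)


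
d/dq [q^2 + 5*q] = 2*q + 5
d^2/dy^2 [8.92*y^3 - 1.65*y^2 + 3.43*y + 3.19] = 53.52*y - 3.3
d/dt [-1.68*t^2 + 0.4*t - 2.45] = 0.4 - 3.36*t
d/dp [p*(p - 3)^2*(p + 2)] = 4*p^3 - 12*p^2 - 6*p + 18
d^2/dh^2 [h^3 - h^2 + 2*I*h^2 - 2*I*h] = 6*h - 2 + 4*I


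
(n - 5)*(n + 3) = n^2 - 2*n - 15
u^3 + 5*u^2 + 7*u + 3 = (u + 1)^2*(u + 3)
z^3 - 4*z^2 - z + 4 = (z - 4)*(z - 1)*(z + 1)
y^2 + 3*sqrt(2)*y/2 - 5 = (y - sqrt(2))*(y + 5*sqrt(2)/2)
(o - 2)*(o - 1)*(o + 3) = o^3 - 7*o + 6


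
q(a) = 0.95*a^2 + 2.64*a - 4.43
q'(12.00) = 25.44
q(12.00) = 164.05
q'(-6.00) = -8.76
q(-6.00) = 13.93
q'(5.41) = 12.92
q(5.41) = 37.66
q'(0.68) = 3.93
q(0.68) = -2.20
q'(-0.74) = 1.23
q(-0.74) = -5.86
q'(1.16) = 4.84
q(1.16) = -0.09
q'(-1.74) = -0.67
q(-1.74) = -6.15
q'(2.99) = 8.32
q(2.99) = 11.96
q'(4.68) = 11.53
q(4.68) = 28.73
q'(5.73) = 13.53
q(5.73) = 41.89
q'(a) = 1.9*a + 2.64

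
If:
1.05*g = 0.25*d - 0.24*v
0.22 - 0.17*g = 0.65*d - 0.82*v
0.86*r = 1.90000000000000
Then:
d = 1.24386206896552*v + 0.318620689655172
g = 0.0675862068965517*v + 0.0758620689655172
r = 2.21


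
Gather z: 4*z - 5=4*z - 5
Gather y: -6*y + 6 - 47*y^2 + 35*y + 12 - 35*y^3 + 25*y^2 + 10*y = -35*y^3 - 22*y^2 + 39*y + 18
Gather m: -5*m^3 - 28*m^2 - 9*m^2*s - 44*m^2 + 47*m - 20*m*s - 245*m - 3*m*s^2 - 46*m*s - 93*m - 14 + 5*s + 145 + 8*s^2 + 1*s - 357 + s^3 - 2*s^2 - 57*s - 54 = -5*m^3 + m^2*(-9*s - 72) + m*(-3*s^2 - 66*s - 291) + s^3 + 6*s^2 - 51*s - 280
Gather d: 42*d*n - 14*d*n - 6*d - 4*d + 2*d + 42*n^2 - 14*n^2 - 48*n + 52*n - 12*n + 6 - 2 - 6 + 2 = d*(28*n - 8) + 28*n^2 - 8*n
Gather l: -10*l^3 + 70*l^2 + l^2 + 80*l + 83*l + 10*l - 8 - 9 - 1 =-10*l^3 + 71*l^2 + 173*l - 18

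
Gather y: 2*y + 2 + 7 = 2*y + 9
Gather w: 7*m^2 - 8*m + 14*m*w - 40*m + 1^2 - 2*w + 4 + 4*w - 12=7*m^2 - 48*m + w*(14*m + 2) - 7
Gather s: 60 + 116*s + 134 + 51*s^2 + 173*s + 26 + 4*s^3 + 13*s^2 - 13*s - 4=4*s^3 + 64*s^2 + 276*s + 216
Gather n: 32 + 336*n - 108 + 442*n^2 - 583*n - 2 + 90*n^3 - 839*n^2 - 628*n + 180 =90*n^3 - 397*n^2 - 875*n + 102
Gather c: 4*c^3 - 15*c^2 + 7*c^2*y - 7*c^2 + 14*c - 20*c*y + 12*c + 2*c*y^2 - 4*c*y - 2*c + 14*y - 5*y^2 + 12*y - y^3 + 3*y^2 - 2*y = 4*c^3 + c^2*(7*y - 22) + c*(2*y^2 - 24*y + 24) - y^3 - 2*y^2 + 24*y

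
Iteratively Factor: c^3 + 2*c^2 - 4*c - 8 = (c - 2)*(c^2 + 4*c + 4) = (c - 2)*(c + 2)*(c + 2)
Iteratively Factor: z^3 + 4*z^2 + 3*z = (z)*(z^2 + 4*z + 3) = z*(z + 3)*(z + 1)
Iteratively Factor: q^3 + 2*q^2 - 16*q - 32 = (q - 4)*(q^2 + 6*q + 8) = (q - 4)*(q + 2)*(q + 4)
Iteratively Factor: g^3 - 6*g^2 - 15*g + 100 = (g + 4)*(g^2 - 10*g + 25) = (g - 5)*(g + 4)*(g - 5)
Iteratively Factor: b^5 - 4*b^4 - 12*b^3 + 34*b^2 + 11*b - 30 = (b + 1)*(b^4 - 5*b^3 - 7*b^2 + 41*b - 30) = (b - 2)*(b + 1)*(b^3 - 3*b^2 - 13*b + 15) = (b - 5)*(b - 2)*(b + 1)*(b^2 + 2*b - 3) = (b - 5)*(b - 2)*(b + 1)*(b + 3)*(b - 1)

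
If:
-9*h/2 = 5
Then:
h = -10/9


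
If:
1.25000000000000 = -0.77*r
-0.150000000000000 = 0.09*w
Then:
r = -1.62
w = -1.67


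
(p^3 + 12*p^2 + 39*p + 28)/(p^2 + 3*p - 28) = (p^2 + 5*p + 4)/(p - 4)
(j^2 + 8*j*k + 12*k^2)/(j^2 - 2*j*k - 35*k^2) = (j^2 + 8*j*k + 12*k^2)/(j^2 - 2*j*k - 35*k^2)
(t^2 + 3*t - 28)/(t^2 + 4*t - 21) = (t - 4)/(t - 3)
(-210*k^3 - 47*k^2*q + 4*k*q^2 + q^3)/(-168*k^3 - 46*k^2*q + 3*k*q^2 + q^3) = (5*k + q)/(4*k + q)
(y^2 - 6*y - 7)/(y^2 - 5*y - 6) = (y - 7)/(y - 6)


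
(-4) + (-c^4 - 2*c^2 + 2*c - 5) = -c^4 - 2*c^2 + 2*c - 9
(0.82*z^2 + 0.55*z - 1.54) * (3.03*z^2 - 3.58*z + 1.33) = 2.4846*z^4 - 1.2691*z^3 - 5.5446*z^2 + 6.2447*z - 2.0482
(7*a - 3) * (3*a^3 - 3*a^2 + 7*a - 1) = 21*a^4 - 30*a^3 + 58*a^2 - 28*a + 3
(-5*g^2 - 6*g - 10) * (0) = 0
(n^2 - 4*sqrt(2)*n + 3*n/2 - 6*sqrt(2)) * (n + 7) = n^3 - 4*sqrt(2)*n^2 + 17*n^2/2 - 34*sqrt(2)*n + 21*n/2 - 42*sqrt(2)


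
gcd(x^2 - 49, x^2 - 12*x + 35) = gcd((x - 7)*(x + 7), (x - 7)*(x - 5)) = x - 7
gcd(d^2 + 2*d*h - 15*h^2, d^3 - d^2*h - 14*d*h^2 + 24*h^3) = d - 3*h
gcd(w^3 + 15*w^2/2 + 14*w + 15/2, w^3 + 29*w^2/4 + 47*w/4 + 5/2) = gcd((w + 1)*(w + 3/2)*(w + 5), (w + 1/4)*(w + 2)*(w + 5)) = w + 5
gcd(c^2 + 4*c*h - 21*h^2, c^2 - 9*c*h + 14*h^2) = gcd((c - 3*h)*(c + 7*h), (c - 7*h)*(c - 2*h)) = 1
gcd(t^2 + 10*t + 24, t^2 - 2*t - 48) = t + 6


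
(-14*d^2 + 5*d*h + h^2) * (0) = 0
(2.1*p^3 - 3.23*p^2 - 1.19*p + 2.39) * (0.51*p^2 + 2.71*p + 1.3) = 1.071*p^5 + 4.0437*p^4 - 6.6302*p^3 - 6.205*p^2 + 4.9299*p + 3.107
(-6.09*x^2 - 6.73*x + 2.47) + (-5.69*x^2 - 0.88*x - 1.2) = -11.78*x^2 - 7.61*x + 1.27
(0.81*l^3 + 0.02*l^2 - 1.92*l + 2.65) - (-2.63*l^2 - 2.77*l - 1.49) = 0.81*l^3 + 2.65*l^2 + 0.85*l + 4.14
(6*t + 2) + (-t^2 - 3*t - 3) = -t^2 + 3*t - 1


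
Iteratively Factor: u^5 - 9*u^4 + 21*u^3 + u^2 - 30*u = (u - 2)*(u^4 - 7*u^3 + 7*u^2 + 15*u) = (u - 5)*(u - 2)*(u^3 - 2*u^2 - 3*u) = (u - 5)*(u - 2)*(u + 1)*(u^2 - 3*u) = u*(u - 5)*(u - 2)*(u + 1)*(u - 3)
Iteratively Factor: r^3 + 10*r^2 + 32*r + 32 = (r + 2)*(r^2 + 8*r + 16) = (r + 2)*(r + 4)*(r + 4)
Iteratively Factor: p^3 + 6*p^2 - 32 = (p + 4)*(p^2 + 2*p - 8) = (p - 2)*(p + 4)*(p + 4)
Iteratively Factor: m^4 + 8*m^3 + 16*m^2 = (m + 4)*(m^3 + 4*m^2) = m*(m + 4)*(m^2 + 4*m) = m*(m + 4)^2*(m)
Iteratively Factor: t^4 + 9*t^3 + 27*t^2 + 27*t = (t)*(t^3 + 9*t^2 + 27*t + 27) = t*(t + 3)*(t^2 + 6*t + 9) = t*(t + 3)^2*(t + 3)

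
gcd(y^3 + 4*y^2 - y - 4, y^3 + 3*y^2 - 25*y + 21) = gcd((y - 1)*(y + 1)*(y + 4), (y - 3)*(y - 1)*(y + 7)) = y - 1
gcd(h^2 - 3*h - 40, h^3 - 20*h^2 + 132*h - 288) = h - 8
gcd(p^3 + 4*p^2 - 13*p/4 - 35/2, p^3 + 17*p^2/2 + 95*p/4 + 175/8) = p^2 + 6*p + 35/4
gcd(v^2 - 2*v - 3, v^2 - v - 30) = 1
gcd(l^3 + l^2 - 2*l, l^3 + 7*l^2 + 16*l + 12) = l + 2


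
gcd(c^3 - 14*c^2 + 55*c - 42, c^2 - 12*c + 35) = c - 7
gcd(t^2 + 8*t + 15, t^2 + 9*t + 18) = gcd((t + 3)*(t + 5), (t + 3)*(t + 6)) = t + 3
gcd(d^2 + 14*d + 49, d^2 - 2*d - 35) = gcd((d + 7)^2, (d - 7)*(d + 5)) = 1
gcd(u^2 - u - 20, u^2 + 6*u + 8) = u + 4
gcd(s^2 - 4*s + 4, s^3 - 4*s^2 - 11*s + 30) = s - 2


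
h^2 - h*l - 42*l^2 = (h - 7*l)*(h + 6*l)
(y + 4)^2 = y^2 + 8*y + 16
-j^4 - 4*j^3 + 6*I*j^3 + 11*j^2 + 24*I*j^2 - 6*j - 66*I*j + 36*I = (j + 6)*(j - 6*I)*(-I*j + I)^2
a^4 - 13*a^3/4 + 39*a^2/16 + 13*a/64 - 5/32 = (a - 2)*(a - 5/4)*(a - 1/4)*(a + 1/4)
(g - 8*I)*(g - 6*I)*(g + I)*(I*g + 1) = I*g^4 + 14*g^3 - 47*I*g^2 + 14*g - 48*I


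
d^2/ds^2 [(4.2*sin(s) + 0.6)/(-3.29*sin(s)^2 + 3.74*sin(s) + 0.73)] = (-45.4612199999999*sin(s)^5 - 77.65716*sin(s)^4 + 52.54788*sin(s)^3 + 36.2769600000001*sin(s)^2 + 15.62622*sin(s) - 3.26651999999996)/(-3.29*sin(s)^2 + 3.74*sin(s) + 0.73)^3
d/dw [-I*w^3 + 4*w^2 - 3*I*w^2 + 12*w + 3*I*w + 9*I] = -3*I*w^2 + w*(8 - 6*I) + 12 + 3*I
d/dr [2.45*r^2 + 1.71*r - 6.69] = 4.9*r + 1.71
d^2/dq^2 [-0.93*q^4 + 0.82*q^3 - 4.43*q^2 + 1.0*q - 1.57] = -11.16*q^2 + 4.92*q - 8.86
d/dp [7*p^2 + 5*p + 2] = 14*p + 5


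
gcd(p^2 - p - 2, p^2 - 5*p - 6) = p + 1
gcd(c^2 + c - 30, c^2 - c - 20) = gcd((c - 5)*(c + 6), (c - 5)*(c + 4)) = c - 5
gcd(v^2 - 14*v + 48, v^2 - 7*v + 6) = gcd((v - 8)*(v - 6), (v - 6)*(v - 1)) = v - 6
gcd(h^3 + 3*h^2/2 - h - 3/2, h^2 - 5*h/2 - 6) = h + 3/2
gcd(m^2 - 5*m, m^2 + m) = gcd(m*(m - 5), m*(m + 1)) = m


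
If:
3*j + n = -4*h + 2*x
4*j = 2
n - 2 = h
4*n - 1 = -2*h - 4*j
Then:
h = -3/2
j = 1/2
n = 1/2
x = -2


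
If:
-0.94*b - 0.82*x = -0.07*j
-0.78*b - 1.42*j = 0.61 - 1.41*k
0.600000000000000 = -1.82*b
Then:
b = -0.33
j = 11.7142857142857*x - 4.42700156985871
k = 11.7973657548126*x - 4.20814545130655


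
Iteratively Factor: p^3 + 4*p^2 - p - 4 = (p + 4)*(p^2 - 1) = (p + 1)*(p + 4)*(p - 1)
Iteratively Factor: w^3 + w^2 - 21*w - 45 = (w + 3)*(w^2 - 2*w - 15) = (w - 5)*(w + 3)*(w + 3)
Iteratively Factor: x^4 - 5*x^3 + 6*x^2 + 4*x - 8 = (x + 1)*(x^3 - 6*x^2 + 12*x - 8) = (x - 2)*(x + 1)*(x^2 - 4*x + 4) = (x - 2)^2*(x + 1)*(x - 2)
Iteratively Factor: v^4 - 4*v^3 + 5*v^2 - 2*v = (v)*(v^3 - 4*v^2 + 5*v - 2) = v*(v - 2)*(v^2 - 2*v + 1) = v*(v - 2)*(v - 1)*(v - 1)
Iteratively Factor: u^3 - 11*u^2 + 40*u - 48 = (u - 4)*(u^2 - 7*u + 12) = (u - 4)^2*(u - 3)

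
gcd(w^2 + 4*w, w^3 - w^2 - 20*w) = w^2 + 4*w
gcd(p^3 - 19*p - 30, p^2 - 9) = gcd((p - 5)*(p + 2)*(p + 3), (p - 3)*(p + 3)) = p + 3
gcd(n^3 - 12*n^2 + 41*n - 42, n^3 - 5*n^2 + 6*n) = n^2 - 5*n + 6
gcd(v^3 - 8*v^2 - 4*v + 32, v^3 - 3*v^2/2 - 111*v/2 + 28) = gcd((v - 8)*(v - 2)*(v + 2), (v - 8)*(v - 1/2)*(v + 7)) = v - 8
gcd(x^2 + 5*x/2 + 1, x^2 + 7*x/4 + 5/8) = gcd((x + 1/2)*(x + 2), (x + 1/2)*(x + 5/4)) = x + 1/2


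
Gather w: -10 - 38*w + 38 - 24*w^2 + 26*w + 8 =-24*w^2 - 12*w + 36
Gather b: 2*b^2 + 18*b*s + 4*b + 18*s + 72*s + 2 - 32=2*b^2 + b*(18*s + 4) + 90*s - 30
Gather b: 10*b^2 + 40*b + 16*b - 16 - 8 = 10*b^2 + 56*b - 24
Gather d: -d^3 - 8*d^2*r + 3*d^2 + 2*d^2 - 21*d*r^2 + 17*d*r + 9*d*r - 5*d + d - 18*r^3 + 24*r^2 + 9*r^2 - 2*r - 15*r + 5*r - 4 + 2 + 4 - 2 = -d^3 + d^2*(5 - 8*r) + d*(-21*r^2 + 26*r - 4) - 18*r^3 + 33*r^2 - 12*r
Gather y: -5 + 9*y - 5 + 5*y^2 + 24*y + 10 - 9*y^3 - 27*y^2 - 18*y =-9*y^3 - 22*y^2 + 15*y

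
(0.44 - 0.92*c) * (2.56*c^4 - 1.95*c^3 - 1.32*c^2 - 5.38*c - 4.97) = -2.3552*c^5 + 2.9204*c^4 + 0.3564*c^3 + 4.3688*c^2 + 2.2052*c - 2.1868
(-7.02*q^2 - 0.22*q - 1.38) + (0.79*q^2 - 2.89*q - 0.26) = -6.23*q^2 - 3.11*q - 1.64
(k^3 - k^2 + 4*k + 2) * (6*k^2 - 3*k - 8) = 6*k^5 - 9*k^4 + 19*k^3 + 8*k^2 - 38*k - 16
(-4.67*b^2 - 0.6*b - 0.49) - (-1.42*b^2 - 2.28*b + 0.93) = -3.25*b^2 + 1.68*b - 1.42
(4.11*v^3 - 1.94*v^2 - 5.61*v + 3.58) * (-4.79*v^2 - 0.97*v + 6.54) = -19.6869*v^5 + 5.3059*v^4 + 55.6331*v^3 - 24.3941*v^2 - 40.162*v + 23.4132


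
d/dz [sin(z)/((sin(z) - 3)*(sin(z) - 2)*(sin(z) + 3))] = 2*(-sin(z)^3 + sin(z)^2 + 9)*cos(z)/((sin(z) - 3)^2*(sin(z) - 2)^2*(sin(z) + 3)^2)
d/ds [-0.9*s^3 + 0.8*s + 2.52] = 0.8 - 2.7*s^2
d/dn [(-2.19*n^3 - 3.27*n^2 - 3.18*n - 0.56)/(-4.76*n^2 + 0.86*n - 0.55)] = (10.4244*n^4 - 3.7668*n^3 - 14.3355*n^2 - 1.7342*n + 2.2306)/(22.6576*n^4 - 8.1872*n^3 + 5.9756*n^2 - 0.946*n + 0.3025)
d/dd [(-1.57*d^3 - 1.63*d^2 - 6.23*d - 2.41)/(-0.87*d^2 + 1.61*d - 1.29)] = (1.3659*d^4 - 5.0554*d^3 - 1.9685*d^2 + 0.0119999999999996*d + 11.9168)/(0.7569*d^4 - 2.8014*d^3 + 4.8367*d^2 - 4.1538*d + 1.6641)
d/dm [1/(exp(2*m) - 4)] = -2*exp(2*m)/(exp(2*m) - 4)^2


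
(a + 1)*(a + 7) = a^2 + 8*a + 7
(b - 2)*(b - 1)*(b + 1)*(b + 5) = b^4 + 3*b^3 - 11*b^2 - 3*b + 10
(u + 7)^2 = u^2 + 14*u + 49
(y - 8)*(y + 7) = y^2 - y - 56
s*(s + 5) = s^2 + 5*s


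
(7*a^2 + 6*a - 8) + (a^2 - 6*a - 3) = 8*a^2 - 11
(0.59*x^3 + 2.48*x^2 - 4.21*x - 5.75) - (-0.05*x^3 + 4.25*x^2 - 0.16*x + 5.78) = 0.64*x^3 - 1.77*x^2 - 4.05*x - 11.53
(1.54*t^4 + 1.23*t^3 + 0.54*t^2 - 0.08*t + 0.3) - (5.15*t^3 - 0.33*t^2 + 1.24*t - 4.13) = 1.54*t^4 - 3.92*t^3 + 0.87*t^2 - 1.32*t + 4.43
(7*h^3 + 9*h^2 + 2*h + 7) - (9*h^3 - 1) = -2*h^3 + 9*h^2 + 2*h + 8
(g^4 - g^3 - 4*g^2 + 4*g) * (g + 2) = g^5 + g^4 - 6*g^3 - 4*g^2 + 8*g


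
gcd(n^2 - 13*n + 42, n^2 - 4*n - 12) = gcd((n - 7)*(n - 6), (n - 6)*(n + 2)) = n - 6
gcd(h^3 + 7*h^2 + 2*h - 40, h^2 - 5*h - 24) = 1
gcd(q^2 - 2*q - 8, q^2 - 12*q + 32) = q - 4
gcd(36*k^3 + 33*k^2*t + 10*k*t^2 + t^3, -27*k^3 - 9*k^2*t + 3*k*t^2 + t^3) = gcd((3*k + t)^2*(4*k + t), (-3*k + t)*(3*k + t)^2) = 9*k^2 + 6*k*t + t^2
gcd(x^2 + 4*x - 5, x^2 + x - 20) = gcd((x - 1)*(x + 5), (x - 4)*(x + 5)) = x + 5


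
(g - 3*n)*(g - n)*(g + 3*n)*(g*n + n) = g^4*n - g^3*n^2 + g^3*n - 9*g^2*n^3 - g^2*n^2 + 9*g*n^4 - 9*g*n^3 + 9*n^4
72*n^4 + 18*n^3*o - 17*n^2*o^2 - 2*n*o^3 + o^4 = (-4*n + o)*(-3*n + o)*(2*n + o)*(3*n + o)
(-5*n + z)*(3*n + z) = -15*n^2 - 2*n*z + z^2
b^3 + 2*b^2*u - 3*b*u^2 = b*(b - u)*(b + 3*u)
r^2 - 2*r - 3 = (r - 3)*(r + 1)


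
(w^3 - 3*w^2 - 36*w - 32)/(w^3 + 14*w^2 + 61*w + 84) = (w^2 - 7*w - 8)/(w^2 + 10*w + 21)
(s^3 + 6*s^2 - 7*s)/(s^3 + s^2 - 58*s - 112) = s*(s - 1)/(s^2 - 6*s - 16)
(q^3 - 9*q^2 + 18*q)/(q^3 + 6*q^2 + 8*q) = (q^2 - 9*q + 18)/(q^2 + 6*q + 8)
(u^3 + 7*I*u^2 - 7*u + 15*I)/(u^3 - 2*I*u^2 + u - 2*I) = (u^2 + 8*I*u - 15)/(u^2 - I*u + 2)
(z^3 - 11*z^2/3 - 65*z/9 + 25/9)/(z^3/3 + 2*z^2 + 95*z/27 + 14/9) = 3*(9*z^3 - 33*z^2 - 65*z + 25)/(9*z^3 + 54*z^2 + 95*z + 42)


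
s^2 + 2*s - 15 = (s - 3)*(s + 5)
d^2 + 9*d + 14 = (d + 2)*(d + 7)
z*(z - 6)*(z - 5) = z^3 - 11*z^2 + 30*z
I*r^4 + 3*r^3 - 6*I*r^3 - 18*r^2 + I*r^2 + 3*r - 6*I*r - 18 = (r - 6)*(r - 3*I)*(r + I)*(I*r + 1)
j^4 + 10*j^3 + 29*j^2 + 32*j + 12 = (j + 1)^2*(j + 2)*(j + 6)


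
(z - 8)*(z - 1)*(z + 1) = z^3 - 8*z^2 - z + 8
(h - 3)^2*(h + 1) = h^3 - 5*h^2 + 3*h + 9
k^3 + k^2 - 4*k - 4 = (k - 2)*(k + 1)*(k + 2)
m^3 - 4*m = m*(m - 2)*(m + 2)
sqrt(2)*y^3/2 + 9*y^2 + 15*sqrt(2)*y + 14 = (y + sqrt(2))*(y + 7*sqrt(2))*(sqrt(2)*y/2 + 1)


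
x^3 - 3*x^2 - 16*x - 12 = (x - 6)*(x + 1)*(x + 2)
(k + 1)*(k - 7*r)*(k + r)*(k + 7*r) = k^4 + k^3*r + k^3 - 49*k^2*r^2 + k^2*r - 49*k*r^3 - 49*k*r^2 - 49*r^3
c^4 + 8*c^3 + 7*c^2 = c^2*(c + 1)*(c + 7)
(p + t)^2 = p^2 + 2*p*t + t^2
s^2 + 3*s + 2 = (s + 1)*(s + 2)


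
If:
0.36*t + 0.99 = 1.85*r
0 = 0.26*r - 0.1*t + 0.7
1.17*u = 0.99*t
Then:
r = 3.84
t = 16.98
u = 14.37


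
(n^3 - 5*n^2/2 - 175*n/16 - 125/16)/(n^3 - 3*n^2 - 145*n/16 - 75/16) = (4*n + 5)/(4*n + 3)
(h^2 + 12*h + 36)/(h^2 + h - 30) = (h + 6)/(h - 5)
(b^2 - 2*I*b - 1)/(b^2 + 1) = (b - I)/(b + I)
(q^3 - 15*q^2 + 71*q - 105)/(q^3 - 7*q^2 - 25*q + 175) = (q - 3)/(q + 5)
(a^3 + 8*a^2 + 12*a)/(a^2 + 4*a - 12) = a*(a + 2)/(a - 2)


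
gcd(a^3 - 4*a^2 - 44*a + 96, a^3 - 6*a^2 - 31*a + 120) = a - 8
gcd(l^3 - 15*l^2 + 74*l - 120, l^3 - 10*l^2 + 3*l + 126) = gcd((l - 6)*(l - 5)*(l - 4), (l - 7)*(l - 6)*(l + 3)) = l - 6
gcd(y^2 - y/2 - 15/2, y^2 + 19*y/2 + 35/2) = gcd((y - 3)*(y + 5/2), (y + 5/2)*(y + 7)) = y + 5/2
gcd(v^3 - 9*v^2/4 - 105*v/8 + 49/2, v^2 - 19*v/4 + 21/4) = v - 7/4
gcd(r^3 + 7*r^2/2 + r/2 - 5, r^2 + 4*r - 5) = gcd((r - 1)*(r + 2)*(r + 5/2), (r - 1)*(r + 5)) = r - 1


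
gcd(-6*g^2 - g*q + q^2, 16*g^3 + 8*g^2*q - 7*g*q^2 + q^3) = 1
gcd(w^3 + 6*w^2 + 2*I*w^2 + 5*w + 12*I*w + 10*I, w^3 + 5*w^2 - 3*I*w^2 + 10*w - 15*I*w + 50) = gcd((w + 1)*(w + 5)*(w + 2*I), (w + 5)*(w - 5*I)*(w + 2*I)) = w^2 + w*(5 + 2*I) + 10*I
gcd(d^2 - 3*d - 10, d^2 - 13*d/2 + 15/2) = d - 5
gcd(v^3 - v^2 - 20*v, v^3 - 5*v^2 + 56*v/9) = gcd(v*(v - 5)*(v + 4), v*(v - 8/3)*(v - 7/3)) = v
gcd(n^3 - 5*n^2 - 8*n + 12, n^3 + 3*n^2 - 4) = n^2 + n - 2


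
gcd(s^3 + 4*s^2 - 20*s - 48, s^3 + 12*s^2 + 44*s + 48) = s^2 + 8*s + 12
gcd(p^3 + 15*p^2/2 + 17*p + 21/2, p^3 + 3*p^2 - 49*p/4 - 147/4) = p^2 + 13*p/2 + 21/2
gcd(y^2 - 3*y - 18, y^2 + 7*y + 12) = y + 3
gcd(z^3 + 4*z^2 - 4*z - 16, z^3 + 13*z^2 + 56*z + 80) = z + 4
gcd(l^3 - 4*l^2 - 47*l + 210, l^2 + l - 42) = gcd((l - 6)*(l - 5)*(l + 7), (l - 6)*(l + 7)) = l^2 + l - 42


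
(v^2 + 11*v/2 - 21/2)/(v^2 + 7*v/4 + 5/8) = 4*(2*v^2 + 11*v - 21)/(8*v^2 + 14*v + 5)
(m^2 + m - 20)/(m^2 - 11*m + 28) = (m + 5)/(m - 7)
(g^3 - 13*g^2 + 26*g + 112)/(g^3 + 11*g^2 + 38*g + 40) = (g^2 - 15*g + 56)/(g^2 + 9*g + 20)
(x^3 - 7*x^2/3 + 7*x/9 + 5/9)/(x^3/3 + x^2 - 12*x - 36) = (9*x^3 - 21*x^2 + 7*x + 5)/(3*(x^3 + 3*x^2 - 36*x - 108))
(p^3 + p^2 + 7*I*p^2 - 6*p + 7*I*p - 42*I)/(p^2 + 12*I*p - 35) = (p^2 + p - 6)/(p + 5*I)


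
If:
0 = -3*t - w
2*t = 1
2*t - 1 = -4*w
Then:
No Solution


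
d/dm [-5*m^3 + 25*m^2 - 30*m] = -15*m^2 + 50*m - 30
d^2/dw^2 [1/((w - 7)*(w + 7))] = 2*(3*w^2 + 49)/(w^6 - 147*w^4 + 7203*w^2 - 117649)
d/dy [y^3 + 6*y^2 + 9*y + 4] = 3*y^2 + 12*y + 9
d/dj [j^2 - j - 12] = 2*j - 1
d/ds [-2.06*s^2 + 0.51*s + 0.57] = 0.51 - 4.12*s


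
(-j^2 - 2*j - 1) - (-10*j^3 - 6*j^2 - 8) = 10*j^3 + 5*j^2 - 2*j + 7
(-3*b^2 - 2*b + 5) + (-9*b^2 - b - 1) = -12*b^2 - 3*b + 4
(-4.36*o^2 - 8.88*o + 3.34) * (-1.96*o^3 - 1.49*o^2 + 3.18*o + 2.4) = 8.5456*o^5 + 23.9012*o^4 - 7.18*o^3 - 43.679*o^2 - 10.6908*o + 8.016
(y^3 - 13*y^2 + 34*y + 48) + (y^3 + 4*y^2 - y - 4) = 2*y^3 - 9*y^2 + 33*y + 44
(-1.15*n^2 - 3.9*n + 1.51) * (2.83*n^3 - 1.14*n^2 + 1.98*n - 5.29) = -3.2545*n^5 - 9.726*n^4 + 6.4423*n^3 - 3.3599*n^2 + 23.6208*n - 7.9879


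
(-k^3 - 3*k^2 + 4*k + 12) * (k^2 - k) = -k^5 - 2*k^4 + 7*k^3 + 8*k^2 - 12*k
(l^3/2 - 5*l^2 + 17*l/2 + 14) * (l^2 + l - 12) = l^5/2 - 9*l^4/2 - 5*l^3/2 + 165*l^2/2 - 88*l - 168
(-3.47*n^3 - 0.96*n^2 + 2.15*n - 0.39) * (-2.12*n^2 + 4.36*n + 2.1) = 7.3564*n^5 - 13.094*n^4 - 16.0306*n^3 + 8.1848*n^2 + 2.8146*n - 0.819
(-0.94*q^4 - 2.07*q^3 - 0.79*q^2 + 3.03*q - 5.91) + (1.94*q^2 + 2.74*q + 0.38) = -0.94*q^4 - 2.07*q^3 + 1.15*q^2 + 5.77*q - 5.53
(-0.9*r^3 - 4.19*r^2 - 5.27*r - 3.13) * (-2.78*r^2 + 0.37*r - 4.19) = 2.502*r^5 + 11.3152*r^4 + 16.8713*r^3 + 24.3076*r^2 + 20.9232*r + 13.1147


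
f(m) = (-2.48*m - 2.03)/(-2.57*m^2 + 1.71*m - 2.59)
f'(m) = (-2.48*m - 2.03)*(5.14*m - 1.71)/(-2.57*m^2 + 1.71*m - 2.59)^2 - 2.48/(-2.57*m^2 + 1.71*m - 2.59)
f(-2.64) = -0.18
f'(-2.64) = -0.01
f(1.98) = 0.75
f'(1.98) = -0.42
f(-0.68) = 0.07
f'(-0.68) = 0.58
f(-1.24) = -0.12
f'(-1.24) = 0.17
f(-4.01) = -0.16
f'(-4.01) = -0.02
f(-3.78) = -0.16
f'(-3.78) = -0.02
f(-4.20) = -0.15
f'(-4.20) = -0.02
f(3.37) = 0.40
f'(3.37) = -0.14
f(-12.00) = -0.07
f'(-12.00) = -0.01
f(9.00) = 0.12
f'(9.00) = -0.02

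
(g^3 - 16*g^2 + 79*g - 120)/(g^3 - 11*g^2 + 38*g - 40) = (g^2 - 11*g + 24)/(g^2 - 6*g + 8)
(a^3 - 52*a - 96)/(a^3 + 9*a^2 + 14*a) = (a^2 - 2*a - 48)/(a*(a + 7))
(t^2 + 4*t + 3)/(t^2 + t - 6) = (t + 1)/(t - 2)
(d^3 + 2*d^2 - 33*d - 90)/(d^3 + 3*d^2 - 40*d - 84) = (d^2 + 8*d + 15)/(d^2 + 9*d + 14)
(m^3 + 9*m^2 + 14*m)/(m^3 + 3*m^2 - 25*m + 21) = m*(m + 2)/(m^2 - 4*m + 3)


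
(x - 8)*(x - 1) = x^2 - 9*x + 8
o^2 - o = o*(o - 1)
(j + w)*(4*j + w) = 4*j^2 + 5*j*w + w^2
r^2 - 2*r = r*(r - 2)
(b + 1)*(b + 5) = b^2 + 6*b + 5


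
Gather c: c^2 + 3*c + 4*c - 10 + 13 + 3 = c^2 + 7*c + 6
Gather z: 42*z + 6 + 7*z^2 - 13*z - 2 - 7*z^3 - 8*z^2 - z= -7*z^3 - z^2 + 28*z + 4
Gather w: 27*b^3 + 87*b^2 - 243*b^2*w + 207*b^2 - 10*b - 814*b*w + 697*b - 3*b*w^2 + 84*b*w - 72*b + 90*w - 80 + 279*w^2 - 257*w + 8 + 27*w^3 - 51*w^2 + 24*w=27*b^3 + 294*b^2 + 615*b + 27*w^3 + w^2*(228 - 3*b) + w*(-243*b^2 - 730*b - 143) - 72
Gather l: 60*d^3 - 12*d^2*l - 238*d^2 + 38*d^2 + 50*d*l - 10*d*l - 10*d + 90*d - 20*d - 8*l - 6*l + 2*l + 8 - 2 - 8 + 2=60*d^3 - 200*d^2 + 60*d + l*(-12*d^2 + 40*d - 12)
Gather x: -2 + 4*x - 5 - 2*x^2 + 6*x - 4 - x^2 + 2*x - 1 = -3*x^2 + 12*x - 12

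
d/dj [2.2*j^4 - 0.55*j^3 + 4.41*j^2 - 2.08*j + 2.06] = 8.8*j^3 - 1.65*j^2 + 8.82*j - 2.08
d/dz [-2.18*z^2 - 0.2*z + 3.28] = -4.36*z - 0.2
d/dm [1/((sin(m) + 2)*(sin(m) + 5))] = -(2*sin(m) + 7)*cos(m)/((sin(m) + 2)^2*(sin(m) + 5)^2)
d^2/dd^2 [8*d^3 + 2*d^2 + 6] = 48*d + 4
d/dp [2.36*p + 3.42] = 2.36000000000000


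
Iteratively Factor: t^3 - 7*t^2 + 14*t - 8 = (t - 4)*(t^2 - 3*t + 2) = (t - 4)*(t - 1)*(t - 2)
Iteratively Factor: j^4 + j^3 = (j + 1)*(j^3) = j*(j + 1)*(j^2) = j^2*(j + 1)*(j)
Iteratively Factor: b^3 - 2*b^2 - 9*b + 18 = (b + 3)*(b^2 - 5*b + 6) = (b - 2)*(b + 3)*(b - 3)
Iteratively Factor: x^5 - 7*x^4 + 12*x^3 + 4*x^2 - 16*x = (x)*(x^4 - 7*x^3 + 12*x^2 + 4*x - 16) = x*(x + 1)*(x^3 - 8*x^2 + 20*x - 16) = x*(x - 4)*(x + 1)*(x^2 - 4*x + 4) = x*(x - 4)*(x - 2)*(x + 1)*(x - 2)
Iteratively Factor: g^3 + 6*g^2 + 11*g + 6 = (g + 1)*(g^2 + 5*g + 6) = (g + 1)*(g + 3)*(g + 2)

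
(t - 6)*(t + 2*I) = t^2 - 6*t + 2*I*t - 12*I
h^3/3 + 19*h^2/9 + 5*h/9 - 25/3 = (h/3 + 1)*(h - 5/3)*(h + 5)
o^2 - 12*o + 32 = (o - 8)*(o - 4)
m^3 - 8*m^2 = m^2*(m - 8)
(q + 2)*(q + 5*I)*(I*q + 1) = I*q^3 - 4*q^2 + 2*I*q^2 - 8*q + 5*I*q + 10*I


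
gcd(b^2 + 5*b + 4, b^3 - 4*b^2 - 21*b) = 1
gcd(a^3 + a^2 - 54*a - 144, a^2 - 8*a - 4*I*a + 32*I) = a - 8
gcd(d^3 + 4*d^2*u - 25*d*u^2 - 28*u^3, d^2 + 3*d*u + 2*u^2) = d + u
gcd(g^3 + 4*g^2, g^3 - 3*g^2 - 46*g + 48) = 1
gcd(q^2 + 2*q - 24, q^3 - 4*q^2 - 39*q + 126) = q + 6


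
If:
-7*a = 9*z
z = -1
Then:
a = 9/7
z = -1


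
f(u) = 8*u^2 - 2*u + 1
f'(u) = 16*u - 2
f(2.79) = 57.69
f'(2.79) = 42.64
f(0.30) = 1.12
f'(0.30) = 2.80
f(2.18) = 34.66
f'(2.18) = 32.88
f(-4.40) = 164.68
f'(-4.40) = -72.40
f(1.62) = 18.76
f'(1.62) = 23.92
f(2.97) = 65.63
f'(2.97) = 45.52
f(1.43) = 14.50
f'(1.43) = 20.88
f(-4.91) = 203.68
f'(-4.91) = -80.56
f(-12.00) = 1177.00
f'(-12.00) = -194.00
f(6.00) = 277.00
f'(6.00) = 94.00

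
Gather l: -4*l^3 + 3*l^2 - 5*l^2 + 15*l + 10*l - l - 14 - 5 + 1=-4*l^3 - 2*l^2 + 24*l - 18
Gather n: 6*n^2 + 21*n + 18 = 6*n^2 + 21*n + 18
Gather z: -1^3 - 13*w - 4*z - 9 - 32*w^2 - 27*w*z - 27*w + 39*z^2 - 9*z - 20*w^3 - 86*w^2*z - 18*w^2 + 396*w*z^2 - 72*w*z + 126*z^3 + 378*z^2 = -20*w^3 - 50*w^2 - 40*w + 126*z^3 + z^2*(396*w + 417) + z*(-86*w^2 - 99*w - 13) - 10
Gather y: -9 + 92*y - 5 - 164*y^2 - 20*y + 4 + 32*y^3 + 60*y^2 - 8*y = 32*y^3 - 104*y^2 + 64*y - 10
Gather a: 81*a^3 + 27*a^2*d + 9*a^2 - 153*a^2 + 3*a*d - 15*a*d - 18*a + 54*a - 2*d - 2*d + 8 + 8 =81*a^3 + a^2*(27*d - 144) + a*(36 - 12*d) - 4*d + 16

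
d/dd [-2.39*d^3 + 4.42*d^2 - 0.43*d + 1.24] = -7.17*d^2 + 8.84*d - 0.43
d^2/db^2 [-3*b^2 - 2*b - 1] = -6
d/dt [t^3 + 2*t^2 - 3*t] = 3*t^2 + 4*t - 3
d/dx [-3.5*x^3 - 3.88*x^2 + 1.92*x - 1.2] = -10.5*x^2 - 7.76*x + 1.92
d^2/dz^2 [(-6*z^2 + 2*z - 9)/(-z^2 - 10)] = 2*(-2*z^3 - 153*z^2 + 60*z + 510)/(z^6 + 30*z^4 + 300*z^2 + 1000)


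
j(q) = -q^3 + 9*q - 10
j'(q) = 9 - 3*q^2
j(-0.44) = -13.87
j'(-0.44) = 8.42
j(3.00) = -10.00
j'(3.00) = -18.00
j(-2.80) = -13.25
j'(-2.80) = -14.52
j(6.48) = -223.78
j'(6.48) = -116.97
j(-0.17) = -11.53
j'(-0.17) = 8.91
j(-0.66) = -15.65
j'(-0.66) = 7.69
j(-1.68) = -20.38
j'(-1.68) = 0.53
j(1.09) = -1.49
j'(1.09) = 5.44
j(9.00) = -658.00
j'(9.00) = -234.00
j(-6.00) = 152.00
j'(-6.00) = -99.00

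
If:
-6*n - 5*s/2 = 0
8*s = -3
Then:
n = 5/32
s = -3/8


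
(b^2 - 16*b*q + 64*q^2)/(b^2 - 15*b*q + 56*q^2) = (-b + 8*q)/(-b + 7*q)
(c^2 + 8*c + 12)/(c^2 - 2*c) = (c^2 + 8*c + 12)/(c*(c - 2))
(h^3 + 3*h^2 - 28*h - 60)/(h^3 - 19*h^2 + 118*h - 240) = (h^2 + 8*h + 12)/(h^2 - 14*h + 48)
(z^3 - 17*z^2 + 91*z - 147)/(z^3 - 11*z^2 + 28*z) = (z^2 - 10*z + 21)/(z*(z - 4))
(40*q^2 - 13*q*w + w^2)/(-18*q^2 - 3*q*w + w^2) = (-40*q^2 + 13*q*w - w^2)/(18*q^2 + 3*q*w - w^2)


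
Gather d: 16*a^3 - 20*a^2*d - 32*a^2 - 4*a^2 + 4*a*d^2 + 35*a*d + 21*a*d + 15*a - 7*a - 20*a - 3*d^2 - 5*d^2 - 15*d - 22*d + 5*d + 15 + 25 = 16*a^3 - 36*a^2 - 12*a + d^2*(4*a - 8) + d*(-20*a^2 + 56*a - 32) + 40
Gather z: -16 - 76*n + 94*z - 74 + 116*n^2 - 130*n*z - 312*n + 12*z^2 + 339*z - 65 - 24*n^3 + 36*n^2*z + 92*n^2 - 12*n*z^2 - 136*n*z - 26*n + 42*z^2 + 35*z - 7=-24*n^3 + 208*n^2 - 414*n + z^2*(54 - 12*n) + z*(36*n^2 - 266*n + 468) - 162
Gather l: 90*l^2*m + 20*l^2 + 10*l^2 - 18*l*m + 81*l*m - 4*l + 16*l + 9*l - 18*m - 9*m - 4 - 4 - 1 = l^2*(90*m + 30) + l*(63*m + 21) - 27*m - 9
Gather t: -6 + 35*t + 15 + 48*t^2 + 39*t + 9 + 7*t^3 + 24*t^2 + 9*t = 7*t^3 + 72*t^2 + 83*t + 18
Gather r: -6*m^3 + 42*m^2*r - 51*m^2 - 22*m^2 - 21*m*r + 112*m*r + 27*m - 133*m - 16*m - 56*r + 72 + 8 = -6*m^3 - 73*m^2 - 122*m + r*(42*m^2 + 91*m - 56) + 80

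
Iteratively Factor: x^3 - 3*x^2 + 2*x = (x - 1)*(x^2 - 2*x) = (x - 2)*(x - 1)*(x)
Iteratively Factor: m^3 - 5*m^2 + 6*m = (m)*(m^2 - 5*m + 6) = m*(m - 3)*(m - 2)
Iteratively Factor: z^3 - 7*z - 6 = (z + 2)*(z^2 - 2*z - 3) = (z - 3)*(z + 2)*(z + 1)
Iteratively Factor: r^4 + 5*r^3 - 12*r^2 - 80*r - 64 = (r + 4)*(r^3 + r^2 - 16*r - 16) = (r + 4)^2*(r^2 - 3*r - 4) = (r + 1)*(r + 4)^2*(r - 4)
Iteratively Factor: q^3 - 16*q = (q)*(q^2 - 16) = q*(q - 4)*(q + 4)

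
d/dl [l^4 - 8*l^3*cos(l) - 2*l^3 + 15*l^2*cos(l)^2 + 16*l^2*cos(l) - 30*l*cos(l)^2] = 8*l^3*sin(l) + 4*l^3 - 16*l^2*sin(l) - 15*l^2*sin(2*l) - 24*l^2*cos(l) - 6*l^2 + 30*l*sin(2*l) + 30*l*cos(l)^2 + 32*l*cos(l) - 30*cos(l)^2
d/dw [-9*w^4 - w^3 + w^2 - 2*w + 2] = -36*w^3 - 3*w^2 + 2*w - 2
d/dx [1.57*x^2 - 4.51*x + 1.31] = 3.14*x - 4.51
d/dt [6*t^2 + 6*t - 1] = 12*t + 6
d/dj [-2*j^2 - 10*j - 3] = -4*j - 10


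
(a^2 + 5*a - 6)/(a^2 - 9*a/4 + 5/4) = 4*(a + 6)/(4*a - 5)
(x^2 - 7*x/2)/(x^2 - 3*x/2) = (2*x - 7)/(2*x - 3)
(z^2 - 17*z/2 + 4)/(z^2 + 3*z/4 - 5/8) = 4*(z - 8)/(4*z + 5)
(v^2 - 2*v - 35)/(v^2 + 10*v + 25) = (v - 7)/(v + 5)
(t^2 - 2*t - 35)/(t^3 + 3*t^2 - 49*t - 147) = (t + 5)/(t^2 + 10*t + 21)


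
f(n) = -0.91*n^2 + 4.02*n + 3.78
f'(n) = 4.02 - 1.82*n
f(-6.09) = -54.45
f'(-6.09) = 15.10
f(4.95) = 1.38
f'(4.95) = -4.99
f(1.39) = 7.61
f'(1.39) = 1.49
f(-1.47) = -4.10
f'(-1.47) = 6.70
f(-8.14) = -89.24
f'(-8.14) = 18.83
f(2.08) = 8.20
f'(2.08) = 0.23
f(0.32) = 4.97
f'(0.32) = 3.44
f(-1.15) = -2.05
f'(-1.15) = 6.11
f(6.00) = -4.86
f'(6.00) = -6.90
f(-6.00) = -53.10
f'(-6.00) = 14.94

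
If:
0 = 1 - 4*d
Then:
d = 1/4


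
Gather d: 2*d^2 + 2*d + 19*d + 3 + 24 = 2*d^2 + 21*d + 27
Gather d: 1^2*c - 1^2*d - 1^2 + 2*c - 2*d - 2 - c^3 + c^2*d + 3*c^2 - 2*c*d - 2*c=-c^3 + 3*c^2 + c + d*(c^2 - 2*c - 3) - 3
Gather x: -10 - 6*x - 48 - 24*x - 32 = -30*x - 90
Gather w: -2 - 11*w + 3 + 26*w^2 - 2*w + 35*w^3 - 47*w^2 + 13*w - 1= 35*w^3 - 21*w^2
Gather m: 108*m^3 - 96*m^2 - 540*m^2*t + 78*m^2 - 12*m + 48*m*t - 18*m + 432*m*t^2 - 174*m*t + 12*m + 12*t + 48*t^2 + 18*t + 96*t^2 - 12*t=108*m^3 + m^2*(-540*t - 18) + m*(432*t^2 - 126*t - 18) + 144*t^2 + 18*t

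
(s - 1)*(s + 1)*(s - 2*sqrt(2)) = s^3 - 2*sqrt(2)*s^2 - s + 2*sqrt(2)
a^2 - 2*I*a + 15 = (a - 5*I)*(a + 3*I)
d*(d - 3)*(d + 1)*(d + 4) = d^4 + 2*d^3 - 11*d^2 - 12*d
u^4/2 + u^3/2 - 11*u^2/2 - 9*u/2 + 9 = (u/2 + 1)*(u - 3)*(u - 1)*(u + 3)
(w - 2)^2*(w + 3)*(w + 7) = w^4 + 6*w^3 - 15*w^2 - 44*w + 84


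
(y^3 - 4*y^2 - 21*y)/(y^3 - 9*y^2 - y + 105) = y/(y - 5)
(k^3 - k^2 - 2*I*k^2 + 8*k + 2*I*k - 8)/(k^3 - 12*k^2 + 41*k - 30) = (k^2 - 2*I*k + 8)/(k^2 - 11*k + 30)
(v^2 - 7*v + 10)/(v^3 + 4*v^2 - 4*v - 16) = (v - 5)/(v^2 + 6*v + 8)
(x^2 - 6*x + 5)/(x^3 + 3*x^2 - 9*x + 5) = (x - 5)/(x^2 + 4*x - 5)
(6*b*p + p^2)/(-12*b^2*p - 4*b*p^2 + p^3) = (6*b + p)/(-12*b^2 - 4*b*p + p^2)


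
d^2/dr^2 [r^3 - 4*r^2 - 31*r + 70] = 6*r - 8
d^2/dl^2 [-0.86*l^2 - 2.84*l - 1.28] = -1.72000000000000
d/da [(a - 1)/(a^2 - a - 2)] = (a^2 - a - (a - 1)*(2*a - 1) - 2)/(-a^2 + a + 2)^2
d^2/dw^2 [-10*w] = 0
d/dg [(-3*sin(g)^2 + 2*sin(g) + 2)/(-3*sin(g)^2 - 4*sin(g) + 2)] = 6*(3*sin(g)^2 + 2)*cos(g)/(3*sin(g)^2 + 4*sin(g) - 2)^2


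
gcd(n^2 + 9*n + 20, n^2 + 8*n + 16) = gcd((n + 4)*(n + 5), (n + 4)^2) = n + 4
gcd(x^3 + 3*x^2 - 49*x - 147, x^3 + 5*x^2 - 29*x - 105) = x^2 + 10*x + 21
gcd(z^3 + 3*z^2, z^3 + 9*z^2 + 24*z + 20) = 1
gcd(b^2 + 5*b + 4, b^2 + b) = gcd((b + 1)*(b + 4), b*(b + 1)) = b + 1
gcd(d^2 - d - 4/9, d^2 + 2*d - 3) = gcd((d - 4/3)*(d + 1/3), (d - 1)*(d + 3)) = 1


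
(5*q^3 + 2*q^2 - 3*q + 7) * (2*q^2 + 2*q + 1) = 10*q^5 + 14*q^4 + 3*q^3 + 10*q^2 + 11*q + 7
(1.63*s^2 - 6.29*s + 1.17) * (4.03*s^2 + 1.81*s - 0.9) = 6.5689*s^4 - 22.3984*s^3 - 8.1368*s^2 + 7.7787*s - 1.053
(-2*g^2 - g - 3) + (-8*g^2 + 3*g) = -10*g^2 + 2*g - 3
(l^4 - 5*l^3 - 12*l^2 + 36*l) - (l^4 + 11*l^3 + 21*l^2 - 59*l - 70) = -16*l^3 - 33*l^2 + 95*l + 70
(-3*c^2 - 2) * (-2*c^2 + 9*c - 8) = 6*c^4 - 27*c^3 + 28*c^2 - 18*c + 16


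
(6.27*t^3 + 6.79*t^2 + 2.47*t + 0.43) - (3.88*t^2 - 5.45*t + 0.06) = 6.27*t^3 + 2.91*t^2 + 7.92*t + 0.37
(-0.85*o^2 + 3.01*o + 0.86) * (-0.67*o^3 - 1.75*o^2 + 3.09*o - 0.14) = 0.5695*o^5 - 0.5292*o^4 - 8.4702*o^3 + 7.9149*o^2 + 2.236*o - 0.1204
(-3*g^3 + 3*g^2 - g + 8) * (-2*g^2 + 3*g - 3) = 6*g^5 - 15*g^4 + 20*g^3 - 28*g^2 + 27*g - 24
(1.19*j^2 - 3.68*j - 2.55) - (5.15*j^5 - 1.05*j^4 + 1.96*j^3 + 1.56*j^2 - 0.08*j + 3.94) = -5.15*j^5 + 1.05*j^4 - 1.96*j^3 - 0.37*j^2 - 3.6*j - 6.49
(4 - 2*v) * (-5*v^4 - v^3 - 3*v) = 10*v^5 - 18*v^4 - 4*v^3 + 6*v^2 - 12*v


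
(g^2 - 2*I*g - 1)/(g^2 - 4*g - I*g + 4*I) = (g - I)/(g - 4)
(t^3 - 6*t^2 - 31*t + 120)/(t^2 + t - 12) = (t^2 - 3*t - 40)/(t + 4)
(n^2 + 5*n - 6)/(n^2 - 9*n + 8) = (n + 6)/(n - 8)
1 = 1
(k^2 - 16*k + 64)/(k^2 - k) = (k^2 - 16*k + 64)/(k*(k - 1))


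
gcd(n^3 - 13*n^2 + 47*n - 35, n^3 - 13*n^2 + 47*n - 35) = n^3 - 13*n^2 + 47*n - 35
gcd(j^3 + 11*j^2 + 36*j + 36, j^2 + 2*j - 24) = j + 6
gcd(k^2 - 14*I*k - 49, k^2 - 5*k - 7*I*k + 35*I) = k - 7*I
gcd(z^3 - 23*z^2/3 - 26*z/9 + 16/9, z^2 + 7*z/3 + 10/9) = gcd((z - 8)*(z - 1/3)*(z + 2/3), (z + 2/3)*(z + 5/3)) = z + 2/3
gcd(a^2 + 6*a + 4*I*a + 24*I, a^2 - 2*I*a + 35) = 1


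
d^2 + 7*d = d*(d + 7)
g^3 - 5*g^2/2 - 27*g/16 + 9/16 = (g - 3)*(g - 1/4)*(g + 3/4)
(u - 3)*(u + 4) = u^2 + u - 12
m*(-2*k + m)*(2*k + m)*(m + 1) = -4*k^2*m^2 - 4*k^2*m + m^4 + m^3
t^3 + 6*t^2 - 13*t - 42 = (t - 3)*(t + 2)*(t + 7)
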